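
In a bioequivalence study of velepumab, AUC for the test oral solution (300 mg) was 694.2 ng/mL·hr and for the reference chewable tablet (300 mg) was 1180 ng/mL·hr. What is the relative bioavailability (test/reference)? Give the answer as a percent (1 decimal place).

F_rel = (AUC_test/D_test) / (AUC_ref/D_ref)
      = (694.2/300) / (1180/300)
      = 2.314 / 3.93333 = 0.5883 = 58.83%

F_rel = 58.8%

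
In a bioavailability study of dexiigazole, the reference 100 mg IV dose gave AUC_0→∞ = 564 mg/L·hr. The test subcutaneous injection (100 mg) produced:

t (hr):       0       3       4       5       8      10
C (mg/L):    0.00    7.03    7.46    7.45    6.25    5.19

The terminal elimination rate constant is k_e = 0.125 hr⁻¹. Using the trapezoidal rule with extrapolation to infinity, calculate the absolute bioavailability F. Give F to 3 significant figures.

F = 0.175

Trapezoidal AUC_0→10 (subcutaneous injection):
  [0→3]: (0.00+7.03)/2 × 3 = 10.545
  [3→4]: (7.03+7.46)/2 × 1 = 7.245
  [4→5]: (7.46+7.45)/2 × 1 = 7.455
  [5→8]: (7.45+6.25)/2 × 3 = 20.55
  [8→10]: (6.25+5.19)/2 × 2 = 11.44
  Sum = 57.235 mg/L·hr
Tail: C_last/k_e = 5.19/0.125 = 41.520
AUC_0→∞ (subcutaneous injection) = 57.235 + 41.520 = 98.755 mg/L·hr
F = (AUC_ev/D_ev)/(AUC_iv/D_iv) = (98.755/100)/(564/100) = 0.98755/5.64 = 0.1751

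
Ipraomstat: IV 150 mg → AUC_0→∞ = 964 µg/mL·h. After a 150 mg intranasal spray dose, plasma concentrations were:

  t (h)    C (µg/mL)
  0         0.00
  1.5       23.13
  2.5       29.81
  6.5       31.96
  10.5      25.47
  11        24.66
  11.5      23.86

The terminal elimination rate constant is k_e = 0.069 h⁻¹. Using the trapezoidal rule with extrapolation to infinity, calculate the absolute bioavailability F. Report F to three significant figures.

F = 0.677

Trapezoidal AUC_0→11.5 (intranasal spray):
  [0→1.5]: (0.00+23.13)/2 × 1.5 = 17.3475
  [1.5→2.5]: (23.13+29.81)/2 × 1 = 26.47
  [2.5→6.5]: (29.81+31.96)/2 × 4 = 123.54
  [6.5→10.5]: (31.96+25.47)/2 × 4 = 114.86
  [10.5→11]: (25.47+24.66)/2 × 0.5 = 12.5325
  [11→11.5]: (24.66+23.86)/2 × 0.5 = 12.13
  Sum = 306.88 µg/mL·h
Tail: C_last/k_e = 23.86/0.069 = 345.797
AUC_0→∞ (intranasal spray) = 306.88 + 345.797 = 652.677 µg/mL·h
F = (AUC_ev/D_ev)/(AUC_iv/D_iv) = (652.677/150)/(964/150) = 4.35118/6.42667 = 0.6771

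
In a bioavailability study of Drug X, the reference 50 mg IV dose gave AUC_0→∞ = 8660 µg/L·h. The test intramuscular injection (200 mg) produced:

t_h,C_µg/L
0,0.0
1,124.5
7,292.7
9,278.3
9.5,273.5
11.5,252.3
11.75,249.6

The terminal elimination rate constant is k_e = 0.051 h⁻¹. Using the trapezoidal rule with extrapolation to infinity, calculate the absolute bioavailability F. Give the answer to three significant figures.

F = 0.217

Trapezoidal AUC_0→11.75 (intramuscular injection):
  [0→1]: (0.0+124.5)/2 × 1 = 62.25
  [1→7]: (124.5+292.7)/2 × 6 = 1251.6
  [7→9]: (292.7+278.3)/2 × 2 = 571.0
  [9→9.5]: (278.3+273.5)/2 × 0.5 = 137.95
  [9.5→11.5]: (273.5+252.3)/2 × 2 = 525.8
  [11.5→11.75]: (252.3+249.6)/2 × 0.25 = 62.7375
  Sum = 2611.3375 µg/L·h
Tail: C_last/k_e = 249.6/0.051 = 4894.118
AUC_0→∞ (intramuscular injection) = 2611.3375 + 4894.118 = 7505.4555 µg/L·h
F = (AUC_ev/D_ev)/(AUC_iv/D_iv) = (7505.4555/200)/(8660/50) = 37.5273/173.2 = 0.2167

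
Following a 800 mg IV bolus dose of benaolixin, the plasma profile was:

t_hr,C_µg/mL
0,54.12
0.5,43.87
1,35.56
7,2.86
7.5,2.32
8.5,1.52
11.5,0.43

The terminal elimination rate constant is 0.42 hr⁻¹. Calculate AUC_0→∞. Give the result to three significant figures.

Trapezoidal AUC_0→11.5:
  [0→0.5]: (54.12+43.87)/2 × 0.5 = 24.4975
  [0.5→1]: (43.87+35.56)/2 × 0.5 = 19.8575
  [1→7]: (35.56+2.86)/2 × 6 = 115.26
  [7→7.5]: (2.86+2.32)/2 × 0.5 = 1.295
  [7.5→8.5]: (2.32+1.52)/2 × 1 = 1.92
  [8.5→11.5]: (1.52+0.43)/2 × 3 = 2.925
  Sum = 165.755 µg/mL·hr
Extrapolated tail: C_last / k_e = 0.43 / 0.42 = 1.024
AUC_0→∞ = 165.755 + 1.024 = 166.779 µg/mL·hr

AUC = 167 µg/mL·hr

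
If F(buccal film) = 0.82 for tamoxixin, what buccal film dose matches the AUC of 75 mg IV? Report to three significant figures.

For equal systemic exposure: F × D_ev = D_iv
D_ev = D_iv / F = 75 / 0.82 = 91.4634 mg

D_buccal = 91.5 mg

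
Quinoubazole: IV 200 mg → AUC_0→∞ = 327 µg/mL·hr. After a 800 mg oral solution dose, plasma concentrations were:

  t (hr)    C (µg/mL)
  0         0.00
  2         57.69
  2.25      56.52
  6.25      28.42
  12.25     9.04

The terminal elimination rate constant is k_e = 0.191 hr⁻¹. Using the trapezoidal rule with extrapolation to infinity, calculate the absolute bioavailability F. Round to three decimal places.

F = 0.307

Trapezoidal AUC_0→12.25 (oral solution):
  [0→2]: (0.00+57.69)/2 × 2 = 57.69
  [2→2.25]: (57.69+56.52)/2 × 0.25 = 14.27625
  [2.25→6.25]: (56.52+28.42)/2 × 4 = 169.88
  [6.25→12.25]: (28.42+9.04)/2 × 6 = 112.38
  Sum = 354.22625 µg/mL·hr
Tail: C_last/k_e = 9.04/0.191 = 47.330
AUC_0→∞ (oral solution) = 354.22625 + 47.330 = 401.55625 µg/mL·hr
F = (AUC_ev/D_ev)/(AUC_iv/D_iv) = (401.55625/800)/(327/200) = 0.501945/1.635 = 0.3070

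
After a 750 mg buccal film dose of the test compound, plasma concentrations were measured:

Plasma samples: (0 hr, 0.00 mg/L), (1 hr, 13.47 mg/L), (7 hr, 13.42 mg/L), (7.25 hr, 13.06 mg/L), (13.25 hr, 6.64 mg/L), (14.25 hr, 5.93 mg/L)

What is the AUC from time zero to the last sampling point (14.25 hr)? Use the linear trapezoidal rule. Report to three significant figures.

AUC = 156 mg/L·hr

Trapezoidal AUC_0→14.25:
  [0→1]: (0.00+13.47)/2 × 1 = 6.735
  [1→7]: (13.47+13.42)/2 × 6 = 80.67
  [7→7.25]: (13.42+13.06)/2 × 0.25 = 3.31
  [7.25→13.25]: (13.06+6.64)/2 × 6 = 59.1
  [13.25→14.25]: (6.64+5.93)/2 × 1 = 6.285
  Sum = 156.1 mg/L·hr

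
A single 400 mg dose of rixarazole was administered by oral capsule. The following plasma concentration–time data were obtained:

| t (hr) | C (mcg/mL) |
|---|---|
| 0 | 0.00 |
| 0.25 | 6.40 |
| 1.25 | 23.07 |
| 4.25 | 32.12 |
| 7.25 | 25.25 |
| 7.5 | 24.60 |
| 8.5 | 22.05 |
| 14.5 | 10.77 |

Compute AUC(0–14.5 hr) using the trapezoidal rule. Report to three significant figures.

Trapezoidal AUC_0→14.5:
  [0→0.25]: (0.00+6.40)/2 × 0.25 = 0.8
  [0.25→1.25]: (6.40+23.07)/2 × 1 = 14.735
  [1.25→4.25]: (23.07+32.12)/2 × 3 = 82.785
  [4.25→7.25]: (32.12+25.25)/2 × 3 = 86.055
  [7.25→7.5]: (25.25+24.60)/2 × 0.25 = 6.23125
  [7.5→8.5]: (24.60+22.05)/2 × 1 = 23.325
  [8.5→14.5]: (22.05+10.77)/2 × 6 = 98.46
  Sum = 312.39125 mcg/mL·hr

AUC = 312 mcg/mL·hr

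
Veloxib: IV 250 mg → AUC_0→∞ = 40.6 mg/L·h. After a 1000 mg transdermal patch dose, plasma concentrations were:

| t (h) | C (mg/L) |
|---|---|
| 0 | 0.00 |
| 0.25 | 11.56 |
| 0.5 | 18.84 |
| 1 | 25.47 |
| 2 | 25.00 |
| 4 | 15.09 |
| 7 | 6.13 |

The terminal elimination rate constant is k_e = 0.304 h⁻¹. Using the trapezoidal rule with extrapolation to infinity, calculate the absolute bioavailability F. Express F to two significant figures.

Trapezoidal AUC_0→7 (transdermal patch):
  [0→0.25]: (0.00+11.56)/2 × 0.25 = 1.445
  [0.25→0.5]: (11.56+18.84)/2 × 0.25 = 3.8
  [0.5→1]: (18.84+25.47)/2 × 0.5 = 11.0775
  [1→2]: (25.47+25.00)/2 × 1 = 25.235
  [2→4]: (25.00+15.09)/2 × 2 = 40.09
  [4→7]: (15.09+6.13)/2 × 3 = 31.83
  Sum = 113.4775 mg/L·h
Tail: C_last/k_e = 6.13/0.304 = 20.164
AUC_0→∞ (transdermal patch) = 113.4775 + 20.164 = 133.6415 mg/L·h
F = (AUC_ev/D_ev)/(AUC_iv/D_iv) = (133.6415/1000)/(40.6/250) = 0.1336415/0.1624 = 0.8229

F = 0.82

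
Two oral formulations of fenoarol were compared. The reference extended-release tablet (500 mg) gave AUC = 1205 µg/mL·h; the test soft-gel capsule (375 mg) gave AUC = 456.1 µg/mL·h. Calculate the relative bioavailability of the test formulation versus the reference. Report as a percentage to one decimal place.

F_rel = (AUC_test/D_test) / (AUC_ref/D_ref)
      = (456.1/375) / (1205/500)
      = 1.21627 / 2.41 = 0.5047 = 50.47%

F_rel = 50.5%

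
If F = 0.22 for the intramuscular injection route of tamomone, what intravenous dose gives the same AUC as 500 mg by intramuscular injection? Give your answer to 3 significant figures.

D_iv = 110 mg

Systemic exposure from an extravascular dose = F × D_ev, so the equivalent IV dose is F × D_ev.
D_iv = F × D_ev = 0.22 × 500 = 110 mg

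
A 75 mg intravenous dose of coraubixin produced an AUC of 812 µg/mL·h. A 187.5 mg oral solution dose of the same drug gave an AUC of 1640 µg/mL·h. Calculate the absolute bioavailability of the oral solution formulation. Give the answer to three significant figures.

F = (AUC_ev / D_ev) / (AUC_iv / D_iv)
  = (1640/187.5) / (812/75)
  = 8.74667 / 10.8267 = 0.8079

F = 0.808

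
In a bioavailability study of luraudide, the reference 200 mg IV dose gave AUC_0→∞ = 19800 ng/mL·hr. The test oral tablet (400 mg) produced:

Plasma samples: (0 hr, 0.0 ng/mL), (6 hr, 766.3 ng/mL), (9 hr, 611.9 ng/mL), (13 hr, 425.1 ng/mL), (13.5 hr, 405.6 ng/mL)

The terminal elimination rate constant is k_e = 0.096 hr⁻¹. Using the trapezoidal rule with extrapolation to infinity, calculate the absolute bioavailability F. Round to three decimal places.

F = 0.275

Trapezoidal AUC_0→13.5 (oral tablet):
  [0→6]: (0.0+766.3)/2 × 6 = 2298.9
  [6→9]: (766.3+611.9)/2 × 3 = 2067.3
  [9→13]: (611.9+425.1)/2 × 4 = 2074.0
  [13→13.5]: (425.1+405.6)/2 × 0.5 = 207.675
  Sum = 6647.875 ng/mL·hr
Tail: C_last/k_e = 405.6/0.096 = 4225.000
AUC_0→∞ (oral tablet) = 6647.875 + 4225.000 = 10872.875 ng/mL·hr
F = (AUC_ev/D_ev)/(AUC_iv/D_iv) = (10872.875/400)/(19800/200) = 27.1822/99 = 0.2746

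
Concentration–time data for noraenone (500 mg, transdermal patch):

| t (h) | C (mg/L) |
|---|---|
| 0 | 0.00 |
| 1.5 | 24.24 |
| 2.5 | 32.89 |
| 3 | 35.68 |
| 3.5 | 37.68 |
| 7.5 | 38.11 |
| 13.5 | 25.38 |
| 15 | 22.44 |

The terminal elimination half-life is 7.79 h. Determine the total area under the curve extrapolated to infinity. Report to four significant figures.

Trapezoidal AUC_0→15:
  [0→1.5]: (0.00+24.24)/2 × 1.5 = 18.18
  [1.5→2.5]: (24.24+32.89)/2 × 1 = 28.565
  [2.5→3]: (32.89+35.68)/2 × 0.5 = 17.1425
  [3→3.5]: (35.68+37.68)/2 × 0.5 = 18.34
  [3.5→7.5]: (37.68+38.11)/2 × 4 = 151.58
  [7.5→13.5]: (38.11+25.38)/2 × 6 = 190.47
  [13.5→15]: (25.38+22.44)/2 × 1.5 = 35.865
  Sum = 460.1425 mg/L·h
k_e = ln2 / t½ = 0.693147 / 7.79 = 0.0890 h^-1
Extrapolated tail: C_last / k_e = 22.44 / 0.089 = 252.135
AUC_0→∞ = 460.1425 + 252.135 = 712.2775 mg/L·h

AUC = 712.3 mg/L·h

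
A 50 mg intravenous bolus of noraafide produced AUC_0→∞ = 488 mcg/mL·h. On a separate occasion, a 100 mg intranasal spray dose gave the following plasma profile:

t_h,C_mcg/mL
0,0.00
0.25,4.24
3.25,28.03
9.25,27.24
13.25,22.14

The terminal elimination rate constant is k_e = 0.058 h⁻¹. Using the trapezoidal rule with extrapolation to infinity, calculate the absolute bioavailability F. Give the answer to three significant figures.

F = 0.712

Trapezoidal AUC_0→13.25 (intranasal spray):
  [0→0.25]: (0.00+4.24)/2 × 0.25 = 0.53
  [0.25→3.25]: (4.24+28.03)/2 × 3 = 48.405
  [3.25→9.25]: (28.03+27.24)/2 × 6 = 165.81
  [9.25→13.25]: (27.24+22.14)/2 × 4 = 98.76
  Sum = 313.505 mcg/mL·h
Tail: C_last/k_e = 22.14/0.058 = 381.724
AUC_0→∞ (intranasal spray) = 313.505 + 381.724 = 695.229 mcg/mL·h
F = (AUC_ev/D_ev)/(AUC_iv/D_iv) = (695.229/100)/(488/50) = 6.95229/9.76 = 0.7123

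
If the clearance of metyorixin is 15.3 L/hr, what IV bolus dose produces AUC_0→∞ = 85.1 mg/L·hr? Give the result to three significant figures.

Dose_iv = CL × AUC_0→∞
     = 15.3 × 85.1 = 1302.03 mg

Dose = 1300 mg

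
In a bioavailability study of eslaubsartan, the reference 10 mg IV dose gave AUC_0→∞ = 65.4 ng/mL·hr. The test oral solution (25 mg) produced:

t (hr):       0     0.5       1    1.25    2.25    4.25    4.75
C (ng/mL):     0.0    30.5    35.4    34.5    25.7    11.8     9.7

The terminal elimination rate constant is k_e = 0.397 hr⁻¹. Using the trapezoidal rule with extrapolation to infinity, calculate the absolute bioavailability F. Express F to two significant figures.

F = 0.80

Trapezoidal AUC_0→4.75 (oral solution):
  [0→0.5]: (0.0+30.5)/2 × 0.5 = 7.625
  [0.5→1]: (30.5+35.4)/2 × 0.5 = 16.475
  [1→1.25]: (35.4+34.5)/2 × 0.25 = 8.7375
  [1.25→2.25]: (34.5+25.7)/2 × 1 = 30.1
  [2.25→4.25]: (25.7+11.8)/2 × 2 = 37.5
  [4.25→4.75]: (11.8+9.7)/2 × 0.5 = 5.375
  Sum = 105.8125 ng/mL·hr
Tail: C_last/k_e = 9.7/0.397 = 24.433
AUC_0→∞ (oral solution) = 105.8125 + 24.433 = 130.2455 ng/mL·hr
F = (AUC_ev/D_ev)/(AUC_iv/D_iv) = (130.2455/25)/(65.4/10) = 5.20982/6.54 = 0.7966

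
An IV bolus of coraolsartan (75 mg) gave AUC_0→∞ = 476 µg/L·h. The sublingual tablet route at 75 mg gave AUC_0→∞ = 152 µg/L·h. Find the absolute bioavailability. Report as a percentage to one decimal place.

F = (AUC_ev / D_ev) / (AUC_iv / D_iv)
  = (152/75) / (476/75)
  = 2.02667 / 6.34667 = 0.3193
  = 31.93%

F = 31.9%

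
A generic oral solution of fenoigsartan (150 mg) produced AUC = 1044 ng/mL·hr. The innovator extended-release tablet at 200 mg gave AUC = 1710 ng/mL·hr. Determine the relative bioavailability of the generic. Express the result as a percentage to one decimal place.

F_rel = 81.4%

F_rel = (AUC_test/D_test) / (AUC_ref/D_ref)
      = (1044/150) / (1710/200)
      = 6.96 / 8.55 = 0.8140 = 81.40%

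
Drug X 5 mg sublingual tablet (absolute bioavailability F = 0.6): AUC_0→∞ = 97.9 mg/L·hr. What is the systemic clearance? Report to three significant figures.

CL = F × Dose / AUC_0→∞
   = 0.6 × 5 / 97.9 = 0.0306435 L/hr

CL = 0.0306 L/hr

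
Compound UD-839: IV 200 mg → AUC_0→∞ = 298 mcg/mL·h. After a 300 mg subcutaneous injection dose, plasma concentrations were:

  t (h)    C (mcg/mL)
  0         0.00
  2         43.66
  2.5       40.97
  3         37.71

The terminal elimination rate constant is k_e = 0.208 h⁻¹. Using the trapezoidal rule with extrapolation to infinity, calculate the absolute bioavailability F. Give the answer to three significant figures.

Trapezoidal AUC_0→3 (subcutaneous injection):
  [0→2]: (0.00+43.66)/2 × 2 = 43.66
  [2→2.5]: (43.66+40.97)/2 × 0.5 = 21.1575
  [2.5→3]: (40.97+37.71)/2 × 0.5 = 19.67
  Sum = 84.4875 mcg/mL·h
Tail: C_last/k_e = 37.71/0.208 = 181.298
AUC_0→∞ (subcutaneous injection) = 84.4875 + 181.298 = 265.7855 mcg/mL·h
F = (AUC_ev/D_ev)/(AUC_iv/D_iv) = (265.7855/300)/(298/200) = 0.885952/1.49 = 0.5946

F = 0.595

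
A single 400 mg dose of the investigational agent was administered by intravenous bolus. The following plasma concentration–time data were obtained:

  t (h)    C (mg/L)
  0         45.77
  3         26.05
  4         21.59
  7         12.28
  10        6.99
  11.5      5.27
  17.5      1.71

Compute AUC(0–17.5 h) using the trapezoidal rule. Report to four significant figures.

AUC = 241.4 mg/L·h

Trapezoidal AUC_0→17.5:
  [0→3]: (45.77+26.05)/2 × 3 = 107.73
  [3→4]: (26.05+21.59)/2 × 1 = 23.82
  [4→7]: (21.59+12.28)/2 × 3 = 50.805
  [7→10]: (12.28+6.99)/2 × 3 = 28.905
  [10→11.5]: (6.99+5.27)/2 × 1.5 = 9.195
  [11.5→17.5]: (5.27+1.71)/2 × 6 = 20.94
  Sum = 241.395 mg/L·h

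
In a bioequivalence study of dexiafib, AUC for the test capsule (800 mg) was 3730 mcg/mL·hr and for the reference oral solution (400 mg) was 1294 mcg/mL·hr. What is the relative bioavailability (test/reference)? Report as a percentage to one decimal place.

F_rel = 144.1%

F_rel = (AUC_test/D_test) / (AUC_ref/D_ref)
      = (3730/800) / (1294/400)
      = 4.6625 / 3.235 = 1.4413 = 144.13%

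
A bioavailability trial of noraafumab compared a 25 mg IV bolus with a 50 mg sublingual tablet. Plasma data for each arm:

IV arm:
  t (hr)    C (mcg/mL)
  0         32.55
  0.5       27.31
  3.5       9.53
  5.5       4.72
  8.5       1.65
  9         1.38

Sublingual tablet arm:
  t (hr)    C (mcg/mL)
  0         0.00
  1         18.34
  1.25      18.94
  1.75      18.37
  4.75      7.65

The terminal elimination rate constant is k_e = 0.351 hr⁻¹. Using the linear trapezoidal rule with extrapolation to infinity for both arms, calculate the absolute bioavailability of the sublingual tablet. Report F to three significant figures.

F = 0.425

Trapezoidal AUC_0→9 (IV):
  [0→0.5]: (32.55+27.31)/2 × 0.5 = 14.965
  [0.5→3.5]: (27.31+9.53)/2 × 3 = 55.26
  [3.5→5.5]: (9.53+4.72)/2 × 2 = 14.25
  [5.5→8.5]: (4.72+1.65)/2 × 3 = 9.555
  [8.5→9]: (1.65+1.38)/2 × 0.5 = 0.7575
  Sum = 94.7875 mcg/mL·hr
IV tail: 1.38/0.351 = 3.932; AUC_iv,0→∞ = 94.7875 + 3.932 = 98.7195 mcg/mL·hr
Trapezoidal AUC_0→4.75 (sublingual tablet):
  [0→1]: (0.00+18.34)/2 × 1 = 9.17
  [1→1.25]: (18.34+18.94)/2 × 0.25 = 4.66
  [1.25→1.75]: (18.94+18.37)/2 × 0.5 = 9.3275
  [1.75→4.75]: (18.37+7.65)/2 × 3 = 39.03
  Sum = 62.1875 mcg/mL·hr
sublingual tablet tail: 7.65/0.351 = 21.795; AUC_ev,0→∞ = 62.1875 + 21.795 = 83.9825 mcg/mL·hr
F = (AUC_ev/D_ev)/(AUC_iv/D_iv) = (83.9825/50)/(98.7195/25) = 1.67965/3.94878 = 0.4254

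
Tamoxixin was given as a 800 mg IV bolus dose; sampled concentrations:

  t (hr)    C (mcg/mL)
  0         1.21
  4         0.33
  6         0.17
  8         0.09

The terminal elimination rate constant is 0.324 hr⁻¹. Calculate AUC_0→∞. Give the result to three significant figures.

Trapezoidal AUC_0→8:
  [0→4]: (1.21+0.33)/2 × 4 = 3.08
  [4→6]: (0.33+0.17)/2 × 2 = 0.5
  [6→8]: (0.17+0.09)/2 × 2 = 0.26
  Sum = 3.84 mcg/mL·hr
Extrapolated tail: C_last / k_e = 0.09 / 0.324 = 0.278
AUC_0→∞ = 3.84 + 0.278 = 4.118 mcg/mL·hr

AUC = 4.12 mcg/mL·hr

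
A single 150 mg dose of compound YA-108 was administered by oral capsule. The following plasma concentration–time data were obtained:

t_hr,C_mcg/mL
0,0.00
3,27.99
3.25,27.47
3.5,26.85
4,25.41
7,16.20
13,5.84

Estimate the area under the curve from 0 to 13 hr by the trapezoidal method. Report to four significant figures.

Trapezoidal AUC_0→13:
  [0→3]: (0.00+27.99)/2 × 3 = 41.985
  [3→3.25]: (27.99+27.47)/2 × 0.25 = 6.9325
  [3.25→3.5]: (27.47+26.85)/2 × 0.25 = 6.79
  [3.5→4]: (26.85+25.41)/2 × 0.5 = 13.065
  [4→7]: (25.41+16.20)/2 × 3 = 62.415
  [7→13]: (16.20+5.84)/2 × 6 = 66.12
  Sum = 197.3075 mcg/mL·hr

AUC = 197.3 mcg/mL·hr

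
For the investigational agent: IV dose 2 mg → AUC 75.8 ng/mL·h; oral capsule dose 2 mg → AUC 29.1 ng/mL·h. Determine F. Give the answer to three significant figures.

F = 0.384

F = (AUC_ev / D_ev) / (AUC_iv / D_iv)
  = (29.1/2) / (75.8/2)
  = 14.55 / 37.9 = 0.3839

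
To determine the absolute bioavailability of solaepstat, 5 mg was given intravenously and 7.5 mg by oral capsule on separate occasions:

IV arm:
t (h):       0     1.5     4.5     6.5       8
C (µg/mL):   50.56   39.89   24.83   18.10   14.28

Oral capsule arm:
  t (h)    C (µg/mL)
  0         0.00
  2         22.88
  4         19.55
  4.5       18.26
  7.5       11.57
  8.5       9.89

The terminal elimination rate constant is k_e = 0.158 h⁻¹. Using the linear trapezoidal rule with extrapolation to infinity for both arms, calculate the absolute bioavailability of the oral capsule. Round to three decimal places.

F = 0.399

Trapezoidal AUC_0→8 (IV):
  [0→1.5]: (50.56+39.89)/2 × 1.5 = 67.8375
  [1.5→4.5]: (39.89+24.83)/2 × 3 = 97.08
  [4.5→6.5]: (24.83+18.10)/2 × 2 = 42.93
  [6.5→8]: (18.10+14.28)/2 × 1.5 = 24.285
  Sum = 232.1325 µg/mL·h
IV tail: 14.28/0.158 = 90.380; AUC_iv,0→∞ = 232.1325 + 90.380 = 322.5125 µg/mL·h
Trapezoidal AUC_0→8.5 (oral capsule):
  [0→2]: (0.00+22.88)/2 × 2 = 22.88
  [2→4]: (22.88+19.55)/2 × 2 = 42.43
  [4→4.5]: (19.55+18.26)/2 × 0.5 = 9.4525
  [4.5→7.5]: (18.26+11.57)/2 × 3 = 44.745
  [7.5→8.5]: (11.57+9.89)/2 × 1 = 10.73
  Sum = 130.2375 µg/mL·h
oral capsule tail: 9.89/0.158 = 62.595; AUC_ev,0→∞ = 130.2375 + 62.595 = 192.8325 µg/mL·h
F = (AUC_ev/D_ev)/(AUC_iv/D_iv) = (192.8325/7.5)/(322.5125/5) = 25.711/64.5025 = 0.3986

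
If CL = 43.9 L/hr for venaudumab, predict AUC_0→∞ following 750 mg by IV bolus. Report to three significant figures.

AUC = 17.1 mg/L·hr

AUC_0→∞ = Dose_iv / CL
        = 750 / 43.9 = 17.0843 mg/L·hr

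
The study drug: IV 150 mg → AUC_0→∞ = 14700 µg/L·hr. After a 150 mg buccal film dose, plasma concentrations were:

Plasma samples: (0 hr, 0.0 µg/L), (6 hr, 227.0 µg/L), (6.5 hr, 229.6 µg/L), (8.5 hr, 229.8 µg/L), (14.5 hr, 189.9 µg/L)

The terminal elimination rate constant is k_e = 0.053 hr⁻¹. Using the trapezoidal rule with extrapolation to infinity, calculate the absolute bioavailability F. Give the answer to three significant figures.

Trapezoidal AUC_0→14.5 (buccal film):
  [0→6]: (0.0+227.0)/2 × 6 = 681.0
  [6→6.5]: (227.0+229.6)/2 × 0.5 = 114.15
  [6.5→8.5]: (229.6+229.8)/2 × 2 = 459.4
  [8.5→14.5]: (229.8+189.9)/2 × 6 = 1259.1
  Sum = 2513.65 µg/L·hr
Tail: C_last/k_e = 189.9/0.053 = 3583.019
AUC_0→∞ (buccal film) = 2513.65 + 3583.019 = 6096.669 µg/L·hr
F = (AUC_ev/D_ev)/(AUC_iv/D_iv) = (6096.669/150)/(14700/150) = 40.64446/98 = 0.4147

F = 0.415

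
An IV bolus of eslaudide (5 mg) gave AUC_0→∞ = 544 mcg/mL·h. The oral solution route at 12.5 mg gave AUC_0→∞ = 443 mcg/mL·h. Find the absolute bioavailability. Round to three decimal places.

F = 0.326

F = (AUC_ev / D_ev) / (AUC_iv / D_iv)
  = (443/12.5) / (544/5)
  = 35.44 / 108.8 = 0.3257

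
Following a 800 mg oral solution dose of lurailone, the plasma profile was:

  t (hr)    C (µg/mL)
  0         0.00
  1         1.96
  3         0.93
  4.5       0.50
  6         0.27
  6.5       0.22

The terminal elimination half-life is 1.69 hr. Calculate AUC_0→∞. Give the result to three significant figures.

AUC = 6.18 µg/mL·hr

Trapezoidal AUC_0→6.5:
  [0→1]: (0.00+1.96)/2 × 1 = 0.98
  [1→3]: (1.96+0.93)/2 × 2 = 2.89
  [3→4.5]: (0.93+0.50)/2 × 1.5 = 1.0725
  [4.5→6]: (0.50+0.27)/2 × 1.5 = 0.5775
  [6→6.5]: (0.27+0.22)/2 × 0.5 = 0.1225
  Sum = 5.6425 µg/mL·hr
k_e = ln2 / t½ = 0.693147 / 1.69 = 0.4101 hr^-1
Extrapolated tail: C_last / k_e = 0.22 / 0.4101 = 0.536
AUC_0→∞ = 5.6425 + 0.536 = 6.1785 µg/mL·hr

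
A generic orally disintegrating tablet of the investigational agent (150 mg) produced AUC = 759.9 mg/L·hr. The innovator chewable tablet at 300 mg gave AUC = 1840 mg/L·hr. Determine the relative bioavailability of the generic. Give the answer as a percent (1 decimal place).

F_rel = (AUC_test/D_test) / (AUC_ref/D_ref)
      = (759.9/150) / (1840/300)
      = 5.066 / 6.13333 = 0.8260 = 82.60%

F_rel = 82.6%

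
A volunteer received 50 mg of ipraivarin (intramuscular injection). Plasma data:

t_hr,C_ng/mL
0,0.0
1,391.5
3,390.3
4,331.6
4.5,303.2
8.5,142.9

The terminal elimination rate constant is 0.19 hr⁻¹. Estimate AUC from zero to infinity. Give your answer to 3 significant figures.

Trapezoidal AUC_0→8.5:
  [0→1]: (0.0+391.5)/2 × 1 = 195.75
  [1→3]: (391.5+390.3)/2 × 2 = 781.8
  [3→4]: (390.3+331.6)/2 × 1 = 360.95
  [4→4.5]: (331.6+303.2)/2 × 0.5 = 158.7
  [4.5→8.5]: (303.2+142.9)/2 × 4 = 892.2
  Sum = 2389.4 ng/mL·hr
Extrapolated tail: C_last / k_e = 142.9 / 0.19 = 752.105
AUC_0→∞ = 2389.4 + 752.105 = 3141.505 ng/mL·hr

AUC = 3140 ng/mL·hr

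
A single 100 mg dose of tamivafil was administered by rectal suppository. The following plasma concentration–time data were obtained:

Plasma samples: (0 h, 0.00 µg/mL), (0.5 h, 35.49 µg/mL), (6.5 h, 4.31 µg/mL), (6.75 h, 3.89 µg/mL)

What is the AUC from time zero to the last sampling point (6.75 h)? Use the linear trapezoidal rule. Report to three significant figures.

Trapezoidal AUC_0→6.75:
  [0→0.5]: (0.00+35.49)/2 × 0.5 = 8.8725
  [0.5→6.5]: (35.49+4.31)/2 × 6 = 119.4
  [6.5→6.75]: (4.31+3.89)/2 × 0.25 = 1.025
  Sum = 129.2975 µg/mL·h

AUC = 129 µg/mL·h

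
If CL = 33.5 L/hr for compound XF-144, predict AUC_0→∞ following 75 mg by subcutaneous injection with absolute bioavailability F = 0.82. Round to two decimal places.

AUC_0→∞ = F × Dose / CL
        = 0.82 × 75 / 33.5 = 1.83582 mg/L·hr

AUC = 1.84 mg/L·hr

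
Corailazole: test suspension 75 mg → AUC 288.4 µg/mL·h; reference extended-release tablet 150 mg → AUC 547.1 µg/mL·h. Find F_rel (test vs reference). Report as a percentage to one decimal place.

F_rel = 105.4%

F_rel = (AUC_test/D_test) / (AUC_ref/D_ref)
      = (288.4/75) / (547.1/150)
      = 3.84533 / 3.64733 = 1.0543 = 105.43%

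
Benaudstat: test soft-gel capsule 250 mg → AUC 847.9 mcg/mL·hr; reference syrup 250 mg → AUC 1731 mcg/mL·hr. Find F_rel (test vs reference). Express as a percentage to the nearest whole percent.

F_rel = (AUC_test/D_test) / (AUC_ref/D_ref)
      = (847.9/250) / (1731/250)
      = 3.3916 / 6.924 = 0.4898 = 48.98%

F_rel = 49%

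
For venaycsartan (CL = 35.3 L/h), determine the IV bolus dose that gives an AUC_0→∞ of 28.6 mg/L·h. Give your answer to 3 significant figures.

Dose_iv = CL × AUC_0→∞
     = 35.3 × 28.6 = 1009.58 mg

Dose = 1010 mg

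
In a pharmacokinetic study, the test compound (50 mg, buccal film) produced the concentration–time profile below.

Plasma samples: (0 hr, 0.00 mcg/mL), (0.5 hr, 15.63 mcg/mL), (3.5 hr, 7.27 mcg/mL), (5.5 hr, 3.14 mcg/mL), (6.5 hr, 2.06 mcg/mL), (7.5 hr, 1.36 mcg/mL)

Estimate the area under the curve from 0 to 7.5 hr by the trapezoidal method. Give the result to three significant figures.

AUC = 53.0 mcg/mL·hr

Trapezoidal AUC_0→7.5:
  [0→0.5]: (0.00+15.63)/2 × 0.5 = 3.9075
  [0.5→3.5]: (15.63+7.27)/2 × 3 = 34.35
  [3.5→5.5]: (7.27+3.14)/2 × 2 = 10.41
  [5.5→6.5]: (3.14+2.06)/2 × 1 = 2.6
  [6.5→7.5]: (2.06+1.36)/2 × 1 = 1.71
  Sum = 52.9775 mcg/mL·hr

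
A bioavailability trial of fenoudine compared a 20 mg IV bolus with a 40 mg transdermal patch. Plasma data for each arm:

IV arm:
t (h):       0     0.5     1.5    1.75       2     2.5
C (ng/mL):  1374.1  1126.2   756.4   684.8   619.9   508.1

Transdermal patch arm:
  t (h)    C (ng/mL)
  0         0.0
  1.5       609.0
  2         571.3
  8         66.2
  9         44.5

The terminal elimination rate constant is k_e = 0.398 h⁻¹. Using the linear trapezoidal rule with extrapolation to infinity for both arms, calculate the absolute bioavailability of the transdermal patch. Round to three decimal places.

F = 0.408

Trapezoidal AUC_0→2.5 (IV):
  [0→0.5]: (1374.1+1126.2)/2 × 0.5 = 625.075
  [0.5→1.5]: (1126.2+756.4)/2 × 1 = 941.3
  [1.5→1.75]: (756.4+684.8)/2 × 0.25 = 180.15
  [1.75→2]: (684.8+619.9)/2 × 0.25 = 163.0875
  [2→2.5]: (619.9+508.1)/2 × 0.5 = 282.0
  Sum = 2191.6125 ng/mL·h
IV tail: 508.1/0.398 = 1276.633; AUC_iv,0→∞ = 2191.6125 + 1276.633 = 3468.2455 ng/mL·h
Trapezoidal AUC_0→9 (transdermal patch):
  [0→1.5]: (0.0+609.0)/2 × 1.5 = 456.75
  [1.5→2]: (609.0+571.3)/2 × 0.5 = 295.075
  [2→8]: (571.3+66.2)/2 × 6 = 1912.5
  [8→9]: (66.2+44.5)/2 × 1 = 55.35
  Sum = 2719.675 ng/mL·h
transdermal patch tail: 44.5/0.398 = 111.809; AUC_ev,0→∞ = 2719.675 + 111.809 = 2831.484 ng/mL·h
F = (AUC_ev/D_ev)/(AUC_iv/D_iv) = (2831.484/40)/(3468.2455/20) = 70.7871/173.412 = 0.4082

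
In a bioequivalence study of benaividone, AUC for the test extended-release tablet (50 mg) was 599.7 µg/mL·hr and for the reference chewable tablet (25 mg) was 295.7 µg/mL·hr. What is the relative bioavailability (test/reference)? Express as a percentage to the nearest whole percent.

F_rel = 101%

F_rel = (AUC_test/D_test) / (AUC_ref/D_ref)
      = (599.7/50) / (295.7/25)
      = 11.994 / 11.828 = 1.0140 = 101.40%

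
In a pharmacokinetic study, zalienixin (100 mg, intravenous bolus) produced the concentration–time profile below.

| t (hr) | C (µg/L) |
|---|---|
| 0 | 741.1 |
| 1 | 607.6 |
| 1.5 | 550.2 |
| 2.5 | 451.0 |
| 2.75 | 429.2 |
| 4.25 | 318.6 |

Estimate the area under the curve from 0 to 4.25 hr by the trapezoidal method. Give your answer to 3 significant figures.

AUC = 2140 µg/L·hr

Trapezoidal AUC_0→4.25:
  [0→1]: (741.1+607.6)/2 × 1 = 674.35
  [1→1.5]: (607.6+550.2)/2 × 0.5 = 289.45
  [1.5→2.5]: (550.2+451.0)/2 × 1 = 500.6
  [2.5→2.75]: (451.0+429.2)/2 × 0.25 = 110.025
  [2.75→4.25]: (429.2+318.6)/2 × 1.5 = 560.85
  Sum = 2135.275 µg/L·hr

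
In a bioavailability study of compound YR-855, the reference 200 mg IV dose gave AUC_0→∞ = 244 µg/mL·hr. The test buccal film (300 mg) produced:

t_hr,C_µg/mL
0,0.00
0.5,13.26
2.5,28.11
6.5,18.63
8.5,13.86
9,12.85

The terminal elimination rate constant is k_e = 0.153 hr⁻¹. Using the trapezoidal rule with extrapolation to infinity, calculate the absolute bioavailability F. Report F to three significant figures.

F = 0.714

Trapezoidal AUC_0→9 (buccal film):
  [0→0.5]: (0.00+13.26)/2 × 0.5 = 3.315
  [0.5→2.5]: (13.26+28.11)/2 × 2 = 41.37
  [2.5→6.5]: (28.11+18.63)/2 × 4 = 93.48
  [6.5→8.5]: (18.63+13.86)/2 × 2 = 32.49
  [8.5→9]: (13.86+12.85)/2 × 0.5 = 6.6775
  Sum = 177.3325 µg/mL·hr
Tail: C_last/k_e = 12.85/0.153 = 83.987
AUC_0→∞ (buccal film) = 177.3325 + 83.987 = 261.3195 µg/mL·hr
F = (AUC_ev/D_ev)/(AUC_iv/D_iv) = (261.3195/300)/(244/200) = 0.871065/1.22 = 0.7140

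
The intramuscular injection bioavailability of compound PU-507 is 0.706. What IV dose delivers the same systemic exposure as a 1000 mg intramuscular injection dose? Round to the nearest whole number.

D_iv = 706 mg

Systemic exposure from an extravascular dose = F × D_ev, so the equivalent IV dose is F × D_ev.
D_iv = F × D_ev = 0.706 × 1000 = 706 mg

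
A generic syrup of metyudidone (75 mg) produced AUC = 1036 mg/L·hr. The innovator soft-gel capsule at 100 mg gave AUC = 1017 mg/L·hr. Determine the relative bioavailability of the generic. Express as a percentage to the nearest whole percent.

F_rel = (AUC_test/D_test) / (AUC_ref/D_ref)
      = (1036/75) / (1017/100)
      = 13.8133 / 10.17 = 1.3582 = 135.82%

F_rel = 136%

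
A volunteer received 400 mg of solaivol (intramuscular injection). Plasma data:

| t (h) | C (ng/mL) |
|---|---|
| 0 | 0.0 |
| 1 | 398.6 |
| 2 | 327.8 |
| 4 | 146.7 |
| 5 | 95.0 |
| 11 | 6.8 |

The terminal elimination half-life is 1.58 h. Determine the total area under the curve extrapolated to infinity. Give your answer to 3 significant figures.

AUC = 1480 ng/mL·h

Trapezoidal AUC_0→11:
  [0→1]: (0.0+398.6)/2 × 1 = 199.3
  [1→2]: (398.6+327.8)/2 × 1 = 363.2
  [2→4]: (327.8+146.7)/2 × 2 = 474.5
  [4→5]: (146.7+95.0)/2 × 1 = 120.85
  [5→11]: (95.0+6.8)/2 × 6 = 305.4
  Sum = 1463.25 ng/mL·h
k_e = ln2 / t½ = 0.693147 / 1.58 = 0.4387 h^-1
Extrapolated tail: C_last / k_e = 6.8 / 0.4387 = 15.500
AUC_0→∞ = 1463.25 + 15.500 = 1478.75 ng/mL·h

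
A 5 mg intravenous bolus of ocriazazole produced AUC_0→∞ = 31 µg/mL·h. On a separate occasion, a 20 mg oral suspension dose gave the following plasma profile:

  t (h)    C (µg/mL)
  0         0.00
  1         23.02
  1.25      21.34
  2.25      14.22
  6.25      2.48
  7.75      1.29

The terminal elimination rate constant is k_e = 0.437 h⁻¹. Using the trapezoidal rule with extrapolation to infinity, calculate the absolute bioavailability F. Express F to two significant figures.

Trapezoidal AUC_0→7.75 (oral suspension):
  [0→1]: (0.00+23.02)/2 × 1 = 11.51
  [1→1.25]: (23.02+21.34)/2 × 0.25 = 5.545
  [1.25→2.25]: (21.34+14.22)/2 × 1 = 17.78
  [2.25→6.25]: (14.22+2.48)/2 × 4 = 33.4
  [6.25→7.75]: (2.48+1.29)/2 × 1.5 = 2.8275
  Sum = 71.0625 µg/mL·h
Tail: C_last/k_e = 1.29/0.437 = 2.952
AUC_0→∞ (oral suspension) = 71.0625 + 2.952 = 74.0145 µg/mL·h
F = (AUC_ev/D_ev)/(AUC_iv/D_iv) = (74.0145/20)/(31/5) = 3.700725/6.2 = 0.5969

F = 0.60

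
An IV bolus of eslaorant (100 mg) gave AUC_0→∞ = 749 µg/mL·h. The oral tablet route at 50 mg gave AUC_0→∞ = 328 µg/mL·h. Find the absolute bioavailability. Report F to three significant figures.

F = (AUC_ev / D_ev) / (AUC_iv / D_iv)
  = (328/50) / (749/100)
  = 6.56 / 7.49 = 0.8758

F = 0.876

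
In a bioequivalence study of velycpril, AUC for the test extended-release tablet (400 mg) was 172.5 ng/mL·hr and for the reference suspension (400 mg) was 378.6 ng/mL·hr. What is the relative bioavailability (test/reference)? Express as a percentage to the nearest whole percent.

F_rel = 46%

F_rel = (AUC_test/D_test) / (AUC_ref/D_ref)
      = (172.5/400) / (378.6/400)
      = 0.43125 / 0.9465 = 0.4556 = 45.56%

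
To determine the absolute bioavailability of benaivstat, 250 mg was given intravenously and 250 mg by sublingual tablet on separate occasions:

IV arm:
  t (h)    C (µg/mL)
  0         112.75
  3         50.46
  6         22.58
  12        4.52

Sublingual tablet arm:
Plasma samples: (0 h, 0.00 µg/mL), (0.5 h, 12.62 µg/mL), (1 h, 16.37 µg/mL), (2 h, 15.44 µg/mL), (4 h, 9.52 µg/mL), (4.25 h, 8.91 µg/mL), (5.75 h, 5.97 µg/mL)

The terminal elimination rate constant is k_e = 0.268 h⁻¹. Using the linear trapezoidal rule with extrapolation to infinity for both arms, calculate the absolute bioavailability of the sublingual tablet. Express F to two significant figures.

Trapezoidal AUC_0→12 (IV):
  [0→3]: (112.75+50.46)/2 × 3 = 244.815
  [3→6]: (50.46+22.58)/2 × 3 = 109.56
  [6→12]: (22.58+4.52)/2 × 6 = 81.3
  Sum = 435.675 µg/mL·h
IV tail: 4.52/0.268 = 16.866; AUC_iv,0→∞ = 435.675 + 16.866 = 452.541 µg/mL·h
Trapezoidal AUC_0→5.75 (sublingual tablet):
  [0→0.5]: (0.00+12.62)/2 × 0.5 = 3.155
  [0.5→1]: (12.62+16.37)/2 × 0.5 = 7.2475
  [1→2]: (16.37+15.44)/2 × 1 = 15.905
  [2→4]: (15.44+9.52)/2 × 2 = 24.96
  [4→4.25]: (9.52+8.91)/2 × 0.25 = 2.30375
  [4.25→5.75]: (8.91+5.97)/2 × 1.5 = 11.16
  Sum = 64.73125 µg/mL·h
sublingual tablet tail: 5.97/0.268 = 22.276; AUC_ev,0→∞ = 64.73125 + 22.276 = 87.00725 µg/mL·h
F = (AUC_ev/D_ev)/(AUC_iv/D_iv) = (87.00725/250)/(452.541/250) = 0.348029/1.810164 = 0.1923

F = 0.19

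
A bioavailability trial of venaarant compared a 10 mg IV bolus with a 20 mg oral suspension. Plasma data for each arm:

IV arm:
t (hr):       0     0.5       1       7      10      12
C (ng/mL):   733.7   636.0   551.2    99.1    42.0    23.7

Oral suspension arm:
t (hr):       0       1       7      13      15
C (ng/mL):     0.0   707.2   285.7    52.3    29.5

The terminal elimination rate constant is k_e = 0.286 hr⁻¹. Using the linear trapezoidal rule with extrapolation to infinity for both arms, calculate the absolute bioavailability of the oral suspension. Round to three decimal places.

Trapezoidal AUC_0→12 (IV):
  [0→0.5]: (733.7+636.0)/2 × 0.5 = 342.425
  [0.5→1]: (636.0+551.2)/2 × 0.5 = 296.8
  [1→7]: (551.2+99.1)/2 × 6 = 1950.9
  [7→10]: (99.1+42.0)/2 × 3 = 211.65
  [10→12]: (42.0+23.7)/2 × 2 = 65.7
  Sum = 2867.475 ng/mL·hr
IV tail: 23.7/0.286 = 82.867; AUC_iv,0→∞ = 2867.475 + 82.867 = 2950.342 ng/mL·hr
Trapezoidal AUC_0→15 (oral suspension):
  [0→1]: (0.0+707.2)/2 × 1 = 353.6
  [1→7]: (707.2+285.7)/2 × 6 = 2978.7
  [7→13]: (285.7+52.3)/2 × 6 = 1014.0
  [13→15]: (52.3+29.5)/2 × 2 = 81.8
  Sum = 4428.1 ng/mL·hr
oral suspension tail: 29.5/0.286 = 103.147; AUC_ev,0→∞ = 4428.1 + 103.147 = 4531.247 ng/mL·hr
F = (AUC_ev/D_ev)/(AUC_iv/D_iv) = (4531.247/20)/(2950.342/10) = 226.56235/295.0342 = 0.7679

F = 0.768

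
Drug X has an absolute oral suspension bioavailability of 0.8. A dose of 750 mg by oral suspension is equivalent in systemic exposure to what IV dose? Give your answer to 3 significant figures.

Systemic exposure from an extravascular dose = F × D_ev, so the equivalent IV dose is F × D_ev.
D_iv = F × D_ev = 0.8 × 750 = 600 mg

D_iv = 600 mg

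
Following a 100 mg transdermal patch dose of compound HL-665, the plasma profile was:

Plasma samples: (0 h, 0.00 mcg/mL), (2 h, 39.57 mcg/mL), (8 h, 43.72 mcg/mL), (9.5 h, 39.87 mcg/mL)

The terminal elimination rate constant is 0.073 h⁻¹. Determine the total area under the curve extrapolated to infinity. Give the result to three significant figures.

AUC = 898 mcg/mL·h

Trapezoidal AUC_0→9.5:
  [0→2]: (0.00+39.57)/2 × 2 = 39.57
  [2→8]: (39.57+43.72)/2 × 6 = 249.87
  [8→9.5]: (43.72+39.87)/2 × 1.5 = 62.6925
  Sum = 352.1325 mcg/mL·h
Extrapolated tail: C_last / k_e = 39.87 / 0.073 = 546.164
AUC_0→∞ = 352.1325 + 546.164 = 898.2965 mcg/mL·h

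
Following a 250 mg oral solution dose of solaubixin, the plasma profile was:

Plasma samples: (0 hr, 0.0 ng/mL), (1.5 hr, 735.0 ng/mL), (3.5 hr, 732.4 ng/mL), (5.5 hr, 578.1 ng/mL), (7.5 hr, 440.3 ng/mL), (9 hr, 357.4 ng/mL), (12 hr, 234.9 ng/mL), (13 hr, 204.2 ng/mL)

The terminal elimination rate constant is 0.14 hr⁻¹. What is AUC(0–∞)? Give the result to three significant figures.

AUC = 7510 ng/mL·hr

Trapezoidal AUC_0→13:
  [0→1.5]: (0.0+735.0)/2 × 1.5 = 551.25
  [1.5→3.5]: (735.0+732.4)/2 × 2 = 1467.4
  [3.5→5.5]: (732.4+578.1)/2 × 2 = 1310.5
  [5.5→7.5]: (578.1+440.3)/2 × 2 = 1018.4
  [7.5→9]: (440.3+357.4)/2 × 1.5 = 598.275
  [9→12]: (357.4+234.9)/2 × 3 = 888.45
  [12→13]: (234.9+204.2)/2 × 1 = 219.55
  Sum = 6053.825 ng/mL·hr
Extrapolated tail: C_last / k_e = 204.2 / 0.14 = 1458.571
AUC_0→∞ = 6053.825 + 1458.571 = 7512.396 ng/mL·hr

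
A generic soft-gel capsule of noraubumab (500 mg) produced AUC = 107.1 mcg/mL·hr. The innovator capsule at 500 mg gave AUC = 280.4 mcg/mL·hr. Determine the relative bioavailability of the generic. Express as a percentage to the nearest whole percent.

F_rel = 38%

F_rel = (AUC_test/D_test) / (AUC_ref/D_ref)
      = (107.1/500) / (280.4/500)
      = 0.2142 / 0.5608 = 0.3820 = 38.20%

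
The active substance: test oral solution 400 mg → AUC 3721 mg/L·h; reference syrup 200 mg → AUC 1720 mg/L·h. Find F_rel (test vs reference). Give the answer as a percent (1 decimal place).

F_rel = (AUC_test/D_test) / (AUC_ref/D_ref)
      = (3721/400) / (1720/200)
      = 9.3025 / 8.6 = 1.0817 = 108.17%

F_rel = 108.2%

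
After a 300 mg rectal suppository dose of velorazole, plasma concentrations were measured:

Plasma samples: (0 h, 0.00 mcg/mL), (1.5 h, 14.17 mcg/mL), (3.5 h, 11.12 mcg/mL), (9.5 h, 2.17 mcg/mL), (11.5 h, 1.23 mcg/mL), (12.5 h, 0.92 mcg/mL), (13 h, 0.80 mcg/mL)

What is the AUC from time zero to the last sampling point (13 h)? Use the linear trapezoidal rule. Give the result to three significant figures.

AUC = 80.7 mcg/mL·h

Trapezoidal AUC_0→13:
  [0→1.5]: (0.00+14.17)/2 × 1.5 = 10.6275
  [1.5→3.5]: (14.17+11.12)/2 × 2 = 25.29
  [3.5→9.5]: (11.12+2.17)/2 × 6 = 39.87
  [9.5→11.5]: (2.17+1.23)/2 × 2 = 3.4
  [11.5→12.5]: (1.23+0.92)/2 × 1 = 1.075
  [12.5→13]: (0.92+0.80)/2 × 0.5 = 0.43
  Sum = 80.6925 mcg/mL·h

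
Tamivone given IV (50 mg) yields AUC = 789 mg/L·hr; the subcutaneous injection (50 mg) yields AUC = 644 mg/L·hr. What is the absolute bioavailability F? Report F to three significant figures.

F = 0.816

F = (AUC_ev / D_ev) / (AUC_iv / D_iv)
  = (644/50) / (789/50)
  = 12.88 / 15.78 = 0.8162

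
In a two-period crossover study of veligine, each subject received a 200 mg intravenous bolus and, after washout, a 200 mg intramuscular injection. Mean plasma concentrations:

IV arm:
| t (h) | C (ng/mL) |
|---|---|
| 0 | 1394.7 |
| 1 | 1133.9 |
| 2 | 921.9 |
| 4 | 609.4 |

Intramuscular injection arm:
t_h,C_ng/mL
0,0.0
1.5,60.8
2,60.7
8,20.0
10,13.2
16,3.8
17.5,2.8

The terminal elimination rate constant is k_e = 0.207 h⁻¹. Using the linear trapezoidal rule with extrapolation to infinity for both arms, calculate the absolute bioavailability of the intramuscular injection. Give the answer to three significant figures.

Trapezoidal AUC_0→4 (IV):
  [0→1]: (1394.7+1133.9)/2 × 1 = 1264.3
  [1→2]: (1133.9+921.9)/2 × 1 = 1027.9
  [2→4]: (921.9+609.4)/2 × 2 = 1531.3
  Sum = 3823.5 ng/mL·h
IV tail: 609.4/0.207 = 2943.961; AUC_iv,0→∞ = 3823.5 + 2943.961 = 6767.461 ng/mL·h
Trapezoidal AUC_0→17.5 (intramuscular injection):
  [0→1.5]: (0.0+60.8)/2 × 1.5 = 45.6
  [1.5→2]: (60.8+60.7)/2 × 0.5 = 30.375
  [2→8]: (60.7+20.0)/2 × 6 = 242.1
  [8→10]: (20.0+13.2)/2 × 2 = 33.2
  [10→16]: (13.2+3.8)/2 × 6 = 51.0
  [16→17.5]: (3.8+2.8)/2 × 1.5 = 4.95
  Sum = 407.225 ng/mL·h
intramuscular injection tail: 2.8/0.207 = 13.527; AUC_ev,0→∞ = 407.225 + 13.527 = 420.752 ng/mL·h
F = (AUC_ev/D_ev)/(AUC_iv/D_iv) = (420.752/200)/(6767.461/200) = 2.10376/33.837305 = 0.0622

F = 0.0622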